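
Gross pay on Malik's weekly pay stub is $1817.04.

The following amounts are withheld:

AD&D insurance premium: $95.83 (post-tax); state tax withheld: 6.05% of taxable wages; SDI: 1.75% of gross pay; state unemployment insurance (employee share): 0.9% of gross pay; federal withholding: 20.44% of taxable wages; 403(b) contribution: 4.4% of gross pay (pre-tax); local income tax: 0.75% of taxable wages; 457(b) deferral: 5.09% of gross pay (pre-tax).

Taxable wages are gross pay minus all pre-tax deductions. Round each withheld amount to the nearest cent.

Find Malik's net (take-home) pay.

$1052.63

403(b) contribution: $1817.04 × 0.044 = $79.95
457(b) deferral: $1817.04 × 0.0509 = $92.49
Pre-tax total = $79.95 + $92.49 = $172.44
Taxable wages = $1817.04 − $172.44 = $1644.60
Local income tax: $1644.60 × 0.0075 = $12.33
State tax withheld: $1644.60 × 0.0605 = $99.50
Federal withholding: $1644.60 × 0.2044 = $336.16
State unemployment insurance (employee share): $1817.04 × 0.009 = $16.35
SDI: $1817.04 × 0.0175 = $31.80
AD&D insurance premium: $95.83
Total deductions = $79.95 + $92.49 + $12.33 + $99.50 + $336.16 + $16.35 + $31.80 + $95.83 = $764.41
Net pay = $1817.04 − $764.41 = $1052.63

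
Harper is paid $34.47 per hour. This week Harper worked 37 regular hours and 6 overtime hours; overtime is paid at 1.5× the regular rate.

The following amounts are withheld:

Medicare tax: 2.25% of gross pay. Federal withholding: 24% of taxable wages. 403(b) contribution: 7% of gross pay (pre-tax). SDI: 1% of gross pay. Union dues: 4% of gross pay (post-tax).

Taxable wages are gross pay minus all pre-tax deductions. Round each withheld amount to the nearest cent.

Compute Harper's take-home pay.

Regular pay: 37 × $34.47 = $1,275.39
Overtime pay: 6 × $34.47 × 1.5 = $310.23
Gross pay = $1,275.39 + $310.23 = $1,585.62
403(b) contribution: $1,585.62 × 0.07 = $110.99
Taxable wages = $1,585.62 − $110.99 = $1,474.63
Federal withholding: $1,474.63 × 0.24 = $353.91
Medicare tax: $1,585.62 × 0.0225 = $35.68
SDI: $1,585.62 × 0.01 = $15.86
Union dues: $1,585.62 × 0.04 = $63.42
Total deductions = $110.99 + $353.91 + $35.68 + $15.86 + $63.42 = $579.86
Net pay = $1,585.62 − $579.86 = $1,005.76

$1,005.76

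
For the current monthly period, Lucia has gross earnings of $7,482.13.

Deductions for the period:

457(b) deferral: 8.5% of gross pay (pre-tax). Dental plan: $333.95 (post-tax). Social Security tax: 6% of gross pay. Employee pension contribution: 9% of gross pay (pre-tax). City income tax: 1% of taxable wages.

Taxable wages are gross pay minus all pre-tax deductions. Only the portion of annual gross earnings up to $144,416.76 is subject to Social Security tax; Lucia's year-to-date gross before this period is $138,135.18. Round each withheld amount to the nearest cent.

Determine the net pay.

Employee pension contribution: $7,482.13 × 0.09 = $673.39
457(b) deferral: $7,482.13 × 0.085 = $635.98
Pre-tax total = $673.39 + $635.98 = $1,309.37
Taxable wages = $7,482.13 − $1,309.37 = $6,172.76
City income tax: $6,172.76 × 0.01 = $61.73
Social Security tax: only $144,416.76 − $138,135.18 = $6,281.58 of this check is subject → $6,281.58 × 0.06 = $376.89
Dental plan: $333.95
Total deductions = $673.39 + $635.98 + $61.73 + $376.89 + $333.95 = $2,081.94
Net pay = $7,482.13 − $2,081.94 = $5,400.19

$5,400.19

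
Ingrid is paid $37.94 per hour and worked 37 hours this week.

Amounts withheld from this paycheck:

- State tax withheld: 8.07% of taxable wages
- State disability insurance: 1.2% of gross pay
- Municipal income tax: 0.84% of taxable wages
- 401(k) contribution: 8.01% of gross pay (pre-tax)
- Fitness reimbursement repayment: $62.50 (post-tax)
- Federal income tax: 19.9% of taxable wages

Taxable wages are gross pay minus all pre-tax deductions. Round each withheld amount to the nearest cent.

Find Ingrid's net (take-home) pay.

$839.95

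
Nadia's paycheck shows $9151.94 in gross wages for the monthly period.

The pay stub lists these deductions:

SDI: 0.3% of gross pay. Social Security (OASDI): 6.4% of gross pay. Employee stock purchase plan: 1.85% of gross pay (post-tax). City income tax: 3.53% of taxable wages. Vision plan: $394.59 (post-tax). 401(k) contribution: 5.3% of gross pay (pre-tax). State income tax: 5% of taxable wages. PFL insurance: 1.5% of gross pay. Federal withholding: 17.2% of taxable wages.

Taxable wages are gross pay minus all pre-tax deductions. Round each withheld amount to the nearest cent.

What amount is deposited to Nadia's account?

401(k) contribution: $9151.94 × 0.053 = $485.05
Taxable wages = $9151.94 − $485.05 = $8666.89
Federal withholding: $8666.89 × 0.172 = $1490.71
State income tax: $8666.89 × 0.05 = $433.34
City income tax: $8666.89 × 0.0353 = $305.94
Social Security (OASDI): $9151.94 × 0.064 = $585.72
PFL insurance: $9151.94 × 0.015 = $137.28
SDI: $9151.94 × 0.003 = $27.46
Employee stock purchase plan: $9151.94 × 0.0185 = $169.31
Vision plan: $394.59
Total deductions = $485.05 + $1490.71 + $433.34 + $305.94 + $585.72 + $137.28 + $27.46 + $169.31 + $394.59 = $4029.40
Net pay = $9151.94 − $4029.40 = $5122.54

$5122.54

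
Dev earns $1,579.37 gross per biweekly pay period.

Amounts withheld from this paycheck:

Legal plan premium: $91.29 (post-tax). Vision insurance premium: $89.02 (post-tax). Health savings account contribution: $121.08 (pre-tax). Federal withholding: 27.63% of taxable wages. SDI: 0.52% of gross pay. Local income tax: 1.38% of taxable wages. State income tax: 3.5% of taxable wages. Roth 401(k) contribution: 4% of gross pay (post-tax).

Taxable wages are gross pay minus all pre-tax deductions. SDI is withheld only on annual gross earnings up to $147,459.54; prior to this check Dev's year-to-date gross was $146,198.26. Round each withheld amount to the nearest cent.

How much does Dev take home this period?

Health savings account contribution: $121.08
Taxable wages = $1,579.37 − $121.08 = $1,458.29
Federal withholding: $1,458.29 × 0.2763 = $402.93
State income tax: $1,458.29 × 0.035 = $51.04
Local income tax: $1,458.29 × 0.0138 = $20.12
SDI: only $147,459.54 − $146,198.26 = $1,261.28 of this check is subject → $1,261.28 × 0.0052 = $6.56
Vision insurance premium: $89.02
Legal plan premium: $91.29
Roth 401(k) contribution: $1,579.37 × 0.04 = $63.17
Total deductions = $121.08 + $402.93 + $51.04 + $20.12 + $6.56 + $89.02 + $91.29 + $63.17 = $845.21
Net pay = $1,579.37 − $845.21 = $734.16

$734.16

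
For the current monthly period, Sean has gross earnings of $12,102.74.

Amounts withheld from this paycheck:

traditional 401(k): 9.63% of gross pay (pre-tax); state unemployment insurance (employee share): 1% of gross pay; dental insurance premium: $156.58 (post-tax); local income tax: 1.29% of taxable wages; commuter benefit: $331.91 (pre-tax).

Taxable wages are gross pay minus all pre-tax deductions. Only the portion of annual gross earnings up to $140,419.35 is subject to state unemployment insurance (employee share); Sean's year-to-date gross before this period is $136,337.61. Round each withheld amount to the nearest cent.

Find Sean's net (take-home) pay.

Commuter benefit: $331.91
Traditional 401(k): $12,102.74 × 0.0963 = $1,165.49
Pre-tax total = $331.91 + $1,165.49 = $1,497.40
Taxable wages = $12,102.74 − $1,497.40 = $10,605.34
Local income tax: $10,605.34 × 0.0129 = $136.81
State unemployment insurance (employee share): only $140,419.35 − $136,337.61 = $4,081.74 of this check is subject → $4,081.74 × 0.01 = $40.82
Dental insurance premium: $156.58
Total deductions = $331.91 + $1,165.49 + $136.81 + $40.82 + $156.58 = $1,831.61
Net pay = $12,102.74 − $1,831.61 = $10,271.13

$10,271.13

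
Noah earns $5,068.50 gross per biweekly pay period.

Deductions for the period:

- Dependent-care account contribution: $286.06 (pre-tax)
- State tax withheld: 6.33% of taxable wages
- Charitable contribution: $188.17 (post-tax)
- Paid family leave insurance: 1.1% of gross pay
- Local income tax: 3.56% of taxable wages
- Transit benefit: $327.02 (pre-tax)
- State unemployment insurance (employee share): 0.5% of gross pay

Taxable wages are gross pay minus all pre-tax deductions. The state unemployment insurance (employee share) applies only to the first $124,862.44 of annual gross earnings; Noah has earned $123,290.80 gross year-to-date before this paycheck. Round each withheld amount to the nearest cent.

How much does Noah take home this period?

Transit benefit: $327.02
Dependent-care account contribution: $286.06
Pre-tax total = $327.02 + $286.06 = $613.08
Taxable wages = $5,068.50 − $613.08 = $4,455.42
Local income tax: $4,455.42 × 0.0356 = $158.61
State tax withheld: $4,455.42 × 0.0633 = $282.03
Paid family leave insurance: $5,068.50 × 0.011 = $55.75
State unemployment insurance (employee share): only $124,862.44 − $123,290.80 = $1,571.64 of this check is subject → $1,571.64 × 0.005 = $7.86
Charitable contribution: $188.17
Total deductions = $327.02 + $286.06 + $158.61 + $282.03 + $55.75 + $7.86 + $188.17 = $1,305.50
Net pay = $5,068.50 − $1,305.50 = $3,763.00

$3,763.00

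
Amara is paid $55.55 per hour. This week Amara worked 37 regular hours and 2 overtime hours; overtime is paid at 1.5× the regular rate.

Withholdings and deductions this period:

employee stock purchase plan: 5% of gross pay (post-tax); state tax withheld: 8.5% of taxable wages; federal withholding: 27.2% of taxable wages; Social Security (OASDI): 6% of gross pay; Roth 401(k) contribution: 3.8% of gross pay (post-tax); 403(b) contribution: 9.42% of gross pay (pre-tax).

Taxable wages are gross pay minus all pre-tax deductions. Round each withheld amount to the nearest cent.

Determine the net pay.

Regular pay: 37 × $55.55 = $2,055.35
Overtime pay: 2 × $55.55 × 1.5 = $166.65
Gross pay = $2,055.35 + $166.65 = $2,222.00
403(b) contribution: $2,222.00 × 0.0942 = $209.31
Taxable wages = $2,222.00 − $209.31 = $2,012.69
Federal withholding: $2,012.69 × 0.272 = $547.45
State tax withheld: $2,012.69 × 0.085 = $171.08
Social Security (OASDI): $2,222.00 × 0.06 = $133.32
Roth 401(k) contribution: $2,222.00 × 0.038 = $84.44
Employee stock purchase plan: $2,222.00 × 0.05 = $111.10
Total deductions = $209.31 + $547.45 + $171.08 + $133.32 + $84.44 + $111.10 = $1,256.70
Net pay = $2,222.00 − $1,256.70 = $965.30

$965.30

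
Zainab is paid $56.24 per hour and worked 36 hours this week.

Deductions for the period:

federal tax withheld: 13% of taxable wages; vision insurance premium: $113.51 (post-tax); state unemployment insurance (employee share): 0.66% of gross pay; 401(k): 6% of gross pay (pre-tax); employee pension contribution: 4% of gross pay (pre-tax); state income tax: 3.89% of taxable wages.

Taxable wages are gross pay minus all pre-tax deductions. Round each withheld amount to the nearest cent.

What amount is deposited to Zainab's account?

Gross pay: 36 × $56.24 = $2,024.64
401(k): $2,024.64 × 0.06 = $121.48
Employee pension contribution: $2,024.64 × 0.04 = $80.99
Pre-tax total = $121.48 + $80.99 = $202.47
Taxable wages = $2,024.64 − $202.47 = $1,822.17
State income tax: $1,822.17 × 0.0389 = $70.88
Federal tax withheld: $1,822.17 × 0.13 = $236.88
State unemployment insurance (employee share): $2,024.64 × 0.0066 = $13.36
Vision insurance premium: $113.51
Total deductions = $121.48 + $80.99 + $70.88 + $236.88 + $13.36 + $113.51 = $637.10
Net pay = $2,024.64 − $637.10 = $1,387.54

$1,387.54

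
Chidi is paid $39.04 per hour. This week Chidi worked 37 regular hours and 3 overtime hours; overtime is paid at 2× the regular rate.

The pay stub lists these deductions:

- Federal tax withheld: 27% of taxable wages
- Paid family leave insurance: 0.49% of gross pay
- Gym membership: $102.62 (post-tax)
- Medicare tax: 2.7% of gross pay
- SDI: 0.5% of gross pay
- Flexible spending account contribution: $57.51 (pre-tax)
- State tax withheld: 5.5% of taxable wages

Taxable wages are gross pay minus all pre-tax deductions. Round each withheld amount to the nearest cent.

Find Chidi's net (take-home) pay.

Regular pay: 37 × $39.04 = $1,444.48
Overtime pay: 3 × $39.04 × 2 = $234.24
Gross pay = $1,444.48 + $234.24 = $1,678.72
Flexible spending account contribution: $57.51
Taxable wages = $1,678.72 − $57.51 = $1,621.21
State tax withheld: $1,621.21 × 0.055 = $89.17
Federal tax withheld: $1,621.21 × 0.27 = $437.73
Medicare tax: $1,678.72 × 0.027 = $45.33
Paid family leave insurance: $1,678.72 × 0.0049 = $8.23
SDI: $1,678.72 × 0.005 = $8.39
Gym membership: $102.62
Total deductions = $57.51 + $89.17 + $437.73 + $45.33 + $8.23 + $8.39 + $102.62 = $748.98
Net pay = $1,678.72 − $748.98 = $929.74

$929.74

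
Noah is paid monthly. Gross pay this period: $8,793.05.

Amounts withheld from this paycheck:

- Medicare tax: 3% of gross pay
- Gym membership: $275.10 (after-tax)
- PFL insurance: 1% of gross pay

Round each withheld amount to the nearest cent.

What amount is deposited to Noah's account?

Medicare tax: $8,793.05 × 0.03 = $263.79
PFL insurance: $8,793.05 × 0.01 = $87.93
Gym membership: $275.10
Total deductions = $263.79 + $87.93 + $275.10 = $626.82
Net pay = $8,793.05 − $626.82 = $8,166.23

$8,166.23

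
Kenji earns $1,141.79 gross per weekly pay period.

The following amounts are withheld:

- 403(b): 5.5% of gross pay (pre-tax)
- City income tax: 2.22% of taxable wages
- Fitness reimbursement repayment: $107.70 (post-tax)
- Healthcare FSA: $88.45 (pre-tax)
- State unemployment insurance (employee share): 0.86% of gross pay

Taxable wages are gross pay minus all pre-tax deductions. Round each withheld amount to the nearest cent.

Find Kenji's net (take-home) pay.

Healthcare FSA: $88.45
403(b): $1,141.79 × 0.055 = $62.80
Pre-tax total = $88.45 + $62.80 = $151.25
Taxable wages = $1,141.79 − $151.25 = $990.54
City income tax: $990.54 × 0.0222 = $21.99
State unemployment insurance (employee share): $1,141.79 × 0.0086 = $9.82
Fitness reimbursement repayment: $107.70
Total deductions = $88.45 + $62.80 + $21.99 + $9.82 + $107.70 = $290.76
Net pay = $1,141.79 − $290.76 = $851.03

$851.03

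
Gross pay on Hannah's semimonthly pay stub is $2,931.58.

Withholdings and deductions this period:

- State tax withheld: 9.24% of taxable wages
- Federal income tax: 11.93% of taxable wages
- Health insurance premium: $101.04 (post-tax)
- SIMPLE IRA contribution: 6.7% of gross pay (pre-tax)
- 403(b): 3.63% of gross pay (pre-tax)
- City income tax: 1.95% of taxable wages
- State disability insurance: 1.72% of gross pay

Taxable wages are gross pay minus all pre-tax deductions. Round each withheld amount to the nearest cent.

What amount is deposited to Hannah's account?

403(b): $2,931.58 × 0.0363 = $106.42
SIMPLE IRA contribution: $2,931.58 × 0.067 = $196.42
Pre-tax total = $106.42 + $196.42 = $302.84
Taxable wages = $2,931.58 − $302.84 = $2,628.74
City income tax: $2,628.74 × 0.0195 = $51.26
State tax withheld: $2,628.74 × 0.0924 = $242.90
Federal income tax: $2,628.74 × 0.1193 = $313.61
State disability insurance: $2,931.58 × 0.0172 = $50.42
Health insurance premium: $101.04
Total deductions = $106.42 + $196.42 + $51.26 + $242.90 + $313.61 + $50.42 + $101.04 = $1,062.07
Net pay = $2,931.58 − $1,062.07 = $1,869.51

$1,869.51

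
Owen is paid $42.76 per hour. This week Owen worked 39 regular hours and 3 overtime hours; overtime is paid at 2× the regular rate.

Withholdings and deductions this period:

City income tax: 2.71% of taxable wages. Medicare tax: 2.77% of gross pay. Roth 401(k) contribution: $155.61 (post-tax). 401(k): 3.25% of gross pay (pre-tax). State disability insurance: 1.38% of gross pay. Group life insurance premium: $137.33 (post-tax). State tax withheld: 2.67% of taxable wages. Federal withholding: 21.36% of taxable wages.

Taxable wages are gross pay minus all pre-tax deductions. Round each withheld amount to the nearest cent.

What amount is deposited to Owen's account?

$991.06

Regular pay: 39 × $42.76 = $1,667.64
Overtime pay: 3 × $42.76 × 2 = $256.56
Gross pay = $1,667.64 + $256.56 = $1,924.20
401(k): $1,924.20 × 0.0325 = $62.54
Taxable wages = $1,924.20 − $62.54 = $1,861.66
State tax withheld: $1,861.66 × 0.0267 = $49.71
Federal withholding: $1,861.66 × 0.2136 = $397.65
City income tax: $1,861.66 × 0.0271 = $50.45
State disability insurance: $1,924.20 × 0.0138 = $26.55
Medicare tax: $1,924.20 × 0.0277 = $53.30
Group life insurance premium: $137.33
Roth 401(k) contribution: $155.61
Total deductions = $62.54 + $49.71 + $397.65 + $50.45 + $26.55 + $53.30 + $137.33 + $155.61 = $933.14
Net pay = $1,924.20 − $933.14 = $991.06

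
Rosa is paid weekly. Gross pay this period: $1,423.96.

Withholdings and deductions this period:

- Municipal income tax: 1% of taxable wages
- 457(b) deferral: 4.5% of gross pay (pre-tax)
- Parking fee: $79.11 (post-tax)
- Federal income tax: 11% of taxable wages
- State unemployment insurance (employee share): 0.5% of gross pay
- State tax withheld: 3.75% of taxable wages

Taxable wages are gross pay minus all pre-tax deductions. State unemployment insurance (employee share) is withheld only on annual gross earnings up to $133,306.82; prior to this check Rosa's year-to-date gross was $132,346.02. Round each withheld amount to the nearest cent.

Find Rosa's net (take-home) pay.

457(b) deferral: $1,423.96 × 0.045 = $64.08
Taxable wages = $1,423.96 − $64.08 = $1,359.88
State tax withheld: $1,359.88 × 0.0375 = $51.00
Federal income tax: $1,359.88 × 0.11 = $149.59
Municipal income tax: $1,359.88 × 0.01 = $13.60
State unemployment insurance (employee share): only $133,306.82 − $132,346.02 = $960.80 of this check is subject → $960.80 × 0.005 = $4.80
Parking fee: $79.11
Total deductions = $64.08 + $51.00 + $149.59 + $13.60 + $4.80 + $79.11 = $362.18
Net pay = $1,423.96 − $362.18 = $1,061.78

$1,061.78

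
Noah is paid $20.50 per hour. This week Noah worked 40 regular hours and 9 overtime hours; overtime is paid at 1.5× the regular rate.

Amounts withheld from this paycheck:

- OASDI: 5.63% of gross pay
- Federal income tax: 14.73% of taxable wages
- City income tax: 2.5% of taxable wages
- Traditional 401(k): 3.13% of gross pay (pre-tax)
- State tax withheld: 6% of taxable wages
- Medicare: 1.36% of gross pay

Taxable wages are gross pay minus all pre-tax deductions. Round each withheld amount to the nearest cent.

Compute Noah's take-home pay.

$738.95

Regular pay: 40 × $20.50 = $820.00
Overtime pay: 9 × $20.50 × 1.5 = $276.75
Gross pay = $820.00 + $276.75 = $1,096.75
Traditional 401(k): $1,096.75 × 0.0313 = $34.33
Taxable wages = $1,096.75 − $34.33 = $1,062.42
Federal income tax: $1,062.42 × 0.1473 = $156.49
City income tax: $1,062.42 × 0.025 = $26.56
State tax withheld: $1,062.42 × 0.06 = $63.75
OASDI: $1,096.75 × 0.0563 = $61.75
Medicare: $1,096.75 × 0.0136 = $14.92
Total deductions = $34.33 + $156.49 + $26.56 + $63.75 + $61.75 + $14.92 = $357.80
Net pay = $1,096.75 − $357.80 = $738.95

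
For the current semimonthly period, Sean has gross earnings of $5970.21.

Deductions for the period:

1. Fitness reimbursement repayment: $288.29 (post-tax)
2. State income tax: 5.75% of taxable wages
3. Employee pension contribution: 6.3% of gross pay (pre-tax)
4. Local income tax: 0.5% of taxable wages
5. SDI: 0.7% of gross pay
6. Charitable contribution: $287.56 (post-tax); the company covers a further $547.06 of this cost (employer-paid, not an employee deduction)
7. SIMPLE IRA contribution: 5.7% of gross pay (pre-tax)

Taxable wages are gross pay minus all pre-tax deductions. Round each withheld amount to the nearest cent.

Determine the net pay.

SIMPLE IRA contribution: $5970.21 × 0.057 = $340.30
Employee pension contribution: $5970.21 × 0.063 = $376.12
Pre-tax total = $340.30 + $376.12 = $716.42
Taxable wages = $5970.21 − $716.42 = $5253.79
State income tax: $5253.79 × 0.0575 = $302.09
Local income tax: $5253.79 × 0.005 = $26.27
SDI: $5970.21 × 0.007 = $41.79
Charitable contribution: $287.56
Fitness reimbursement repayment: $288.29
(Employer's $547.06 toward charitable contribution is not withheld from the employee.)
Total deductions = $340.30 + $376.12 + $302.09 + $26.27 + $41.79 + $287.56 + $288.29 = $1662.42
Net pay = $5970.21 − $1662.42 = $4307.79

$4307.79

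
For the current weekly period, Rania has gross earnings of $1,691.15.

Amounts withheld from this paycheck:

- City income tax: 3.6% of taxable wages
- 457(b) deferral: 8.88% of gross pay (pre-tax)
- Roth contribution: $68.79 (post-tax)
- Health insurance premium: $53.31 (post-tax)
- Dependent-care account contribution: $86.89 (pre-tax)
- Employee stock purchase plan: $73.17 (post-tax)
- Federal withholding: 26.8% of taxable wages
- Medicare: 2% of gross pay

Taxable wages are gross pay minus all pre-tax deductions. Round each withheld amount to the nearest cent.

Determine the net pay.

$782.95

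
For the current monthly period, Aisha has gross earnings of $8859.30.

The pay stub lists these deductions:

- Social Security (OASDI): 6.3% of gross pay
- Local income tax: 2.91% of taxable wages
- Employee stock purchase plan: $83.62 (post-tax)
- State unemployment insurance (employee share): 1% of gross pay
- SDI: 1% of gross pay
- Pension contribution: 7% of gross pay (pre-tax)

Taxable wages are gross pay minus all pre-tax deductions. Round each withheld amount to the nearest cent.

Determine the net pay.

Pension contribution: $8859.30 × 0.07 = $620.15
Taxable wages = $8859.30 − $620.15 = $8239.15
Local income tax: $8239.15 × 0.0291 = $239.76
Social Security (OASDI): $8859.30 × 0.063 = $558.14
SDI: $8859.30 × 0.01 = $88.59
State unemployment insurance (employee share): $8859.30 × 0.01 = $88.59
Employee stock purchase plan: $83.62
Total deductions = $620.15 + $239.76 + $558.14 + $88.59 + $88.59 + $83.62 = $1678.85
Net pay = $8859.30 − $1678.85 = $7180.45

$7180.45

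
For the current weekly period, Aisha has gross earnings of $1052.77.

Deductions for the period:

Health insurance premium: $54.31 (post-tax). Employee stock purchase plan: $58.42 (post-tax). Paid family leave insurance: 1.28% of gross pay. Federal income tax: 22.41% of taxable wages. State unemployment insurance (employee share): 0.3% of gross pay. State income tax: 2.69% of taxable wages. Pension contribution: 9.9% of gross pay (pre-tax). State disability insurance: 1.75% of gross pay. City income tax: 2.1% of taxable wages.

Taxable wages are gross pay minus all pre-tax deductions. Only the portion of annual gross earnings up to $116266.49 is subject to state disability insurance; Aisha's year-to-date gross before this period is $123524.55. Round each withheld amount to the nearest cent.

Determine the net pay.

Pension contribution: $1052.77 × 0.099 = $104.22
Taxable wages = $1052.77 − $104.22 = $948.55
City income tax: $948.55 × 0.021 = $19.92
State income tax: $948.55 × 0.0269 = $25.52
Federal income tax: $948.55 × 0.2241 = $212.57
Paid family leave insurance: $1052.77 × 0.0128 = $13.48
State unemployment insurance (employee share): $1052.77 × 0.003 = $3.16
State disability insurance: annual cap $116266.49 already reached (YTD $123524.55), so $0.00
Employee stock purchase plan: $58.42
Health insurance premium: $54.31
Total deductions = $104.22 + $19.92 + $25.52 + $212.57 + $13.48 + $3.16 + $0.00 + $58.42 + $54.31 = $491.60
Net pay = $1052.77 − $491.60 = $561.17

$561.17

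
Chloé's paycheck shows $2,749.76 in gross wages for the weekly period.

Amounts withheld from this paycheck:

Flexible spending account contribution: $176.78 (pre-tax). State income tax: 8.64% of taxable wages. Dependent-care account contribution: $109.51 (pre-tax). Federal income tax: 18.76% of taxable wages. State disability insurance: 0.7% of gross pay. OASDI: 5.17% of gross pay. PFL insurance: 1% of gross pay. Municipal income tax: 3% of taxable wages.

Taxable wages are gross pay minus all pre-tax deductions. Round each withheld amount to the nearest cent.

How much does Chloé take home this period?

$1,525.67

Dependent-care account contribution: $109.51
Flexible spending account contribution: $176.78
Pre-tax total = $109.51 + $176.78 = $286.29
Taxable wages = $2,749.76 − $286.29 = $2,463.47
State income tax: $2,463.47 × 0.0864 = $212.84
Federal income tax: $2,463.47 × 0.1876 = $462.15
Municipal income tax: $2,463.47 × 0.03 = $73.90
OASDI: $2,749.76 × 0.0517 = $142.16
State disability insurance: $2,749.76 × 0.007 = $19.25
PFL insurance: $2,749.76 × 0.01 = $27.50
Total deductions = $109.51 + $176.78 + $212.84 + $462.15 + $73.90 + $142.16 + $19.25 + $27.50 = $1,224.09
Net pay = $2,749.76 − $1,224.09 = $1,525.67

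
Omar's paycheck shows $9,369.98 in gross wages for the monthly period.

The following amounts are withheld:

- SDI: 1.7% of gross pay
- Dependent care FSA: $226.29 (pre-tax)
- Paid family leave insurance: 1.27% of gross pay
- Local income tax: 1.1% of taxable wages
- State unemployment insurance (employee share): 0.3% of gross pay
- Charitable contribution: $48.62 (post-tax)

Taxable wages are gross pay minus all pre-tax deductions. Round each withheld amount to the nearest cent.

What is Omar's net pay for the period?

$8,688.09

Dependent care FSA: $226.29
Taxable wages = $9,369.98 − $226.29 = $9,143.69
Local income tax: $9,143.69 × 0.011 = $100.58
Paid family leave insurance: $9,369.98 × 0.0127 = $119.00
State unemployment insurance (employee share): $9,369.98 × 0.003 = $28.11
SDI: $9,369.98 × 0.017 = $159.29
Charitable contribution: $48.62
Total deductions = $226.29 + $100.58 + $119.00 + $28.11 + $159.29 + $48.62 = $681.89
Net pay = $9,369.98 − $681.89 = $8,688.09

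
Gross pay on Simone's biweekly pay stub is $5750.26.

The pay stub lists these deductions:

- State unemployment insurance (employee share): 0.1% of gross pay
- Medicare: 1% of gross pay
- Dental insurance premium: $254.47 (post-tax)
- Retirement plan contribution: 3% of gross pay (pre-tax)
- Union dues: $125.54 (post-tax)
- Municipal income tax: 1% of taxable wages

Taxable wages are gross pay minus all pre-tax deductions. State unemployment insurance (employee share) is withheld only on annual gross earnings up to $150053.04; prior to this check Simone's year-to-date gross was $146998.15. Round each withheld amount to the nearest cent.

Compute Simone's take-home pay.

$5081.41

Retirement plan contribution: $5750.26 × 0.03 = $172.51
Taxable wages = $5750.26 − $172.51 = $5577.75
Municipal income tax: $5577.75 × 0.01 = $55.78
Medicare: $5750.26 × 0.01 = $57.50
State unemployment insurance (employee share): only $150053.04 − $146998.15 = $3054.89 of this check is subject → $3054.89 × 0.001 = $3.05
Union dues: $125.54
Dental insurance premium: $254.47
Total deductions = $172.51 + $55.78 + $57.50 + $3.05 + $125.54 + $254.47 = $668.85
Net pay = $5750.26 − $668.85 = $5081.41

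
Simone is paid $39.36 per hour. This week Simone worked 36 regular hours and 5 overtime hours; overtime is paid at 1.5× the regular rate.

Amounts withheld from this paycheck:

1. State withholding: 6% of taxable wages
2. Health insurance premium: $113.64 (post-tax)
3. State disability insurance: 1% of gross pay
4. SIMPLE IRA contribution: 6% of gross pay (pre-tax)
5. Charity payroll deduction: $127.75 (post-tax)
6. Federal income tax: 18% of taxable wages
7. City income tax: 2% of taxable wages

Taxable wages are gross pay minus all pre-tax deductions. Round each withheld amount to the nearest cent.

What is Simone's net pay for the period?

Regular pay: 36 × $39.36 = $1,416.96
Overtime pay: 5 × $39.36 × 1.5 = $295.20
Gross pay = $1,416.96 + $295.20 = $1,712.16
SIMPLE IRA contribution: $1,712.16 × 0.06 = $102.73
Taxable wages = $1,712.16 − $102.73 = $1,609.43
City income tax: $1,609.43 × 0.02 = $32.19
State withholding: $1,609.43 × 0.06 = $96.57
Federal income tax: $1,609.43 × 0.18 = $289.70
State disability insurance: $1,712.16 × 0.01 = $17.12
Charity payroll deduction: $127.75
Health insurance premium: $113.64
Total deductions = $102.73 + $32.19 + $96.57 + $289.70 + $17.12 + $127.75 + $113.64 = $779.70
Net pay = $1,712.16 − $779.70 = $932.46

$932.46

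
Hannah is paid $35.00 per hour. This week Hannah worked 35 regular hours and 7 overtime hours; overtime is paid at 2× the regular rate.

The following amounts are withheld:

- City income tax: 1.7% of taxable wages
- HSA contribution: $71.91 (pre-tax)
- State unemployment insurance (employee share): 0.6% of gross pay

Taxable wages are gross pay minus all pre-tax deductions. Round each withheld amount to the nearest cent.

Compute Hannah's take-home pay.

$1,604.87

Regular pay: 35 × $35.00 = $1,225.00
Overtime pay: 7 × $35.00 × 2 = $490.00
Gross pay = $1,225.00 + $490.00 = $1,715.00
HSA contribution: $71.91
Taxable wages = $1,715.00 − $71.91 = $1,643.09
City income tax: $1,643.09 × 0.017 = $27.93
State unemployment insurance (employee share): $1,715.00 × 0.006 = $10.29
Total deductions = $71.91 + $27.93 + $10.29 = $110.13
Net pay = $1,715.00 − $110.13 = $1,604.87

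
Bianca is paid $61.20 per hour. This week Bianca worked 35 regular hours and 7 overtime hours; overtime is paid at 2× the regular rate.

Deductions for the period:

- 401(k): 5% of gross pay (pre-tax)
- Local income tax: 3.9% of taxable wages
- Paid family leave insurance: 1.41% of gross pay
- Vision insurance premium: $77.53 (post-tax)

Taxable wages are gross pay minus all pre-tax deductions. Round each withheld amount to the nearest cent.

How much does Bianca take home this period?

$2,617.94

Regular pay: 35 × $61.20 = $2,142.00
Overtime pay: 7 × $61.20 × 2 = $856.80
Gross pay = $2,142.00 + $856.80 = $2,998.80
401(k): $2,998.80 × 0.05 = $149.94
Taxable wages = $2,998.80 − $149.94 = $2,848.86
Local income tax: $2,848.86 × 0.039 = $111.11
Paid family leave insurance: $2,998.80 × 0.0141 = $42.28
Vision insurance premium: $77.53
Total deductions = $149.94 + $111.11 + $42.28 + $77.53 = $380.86
Net pay = $2,998.80 − $380.86 = $2,617.94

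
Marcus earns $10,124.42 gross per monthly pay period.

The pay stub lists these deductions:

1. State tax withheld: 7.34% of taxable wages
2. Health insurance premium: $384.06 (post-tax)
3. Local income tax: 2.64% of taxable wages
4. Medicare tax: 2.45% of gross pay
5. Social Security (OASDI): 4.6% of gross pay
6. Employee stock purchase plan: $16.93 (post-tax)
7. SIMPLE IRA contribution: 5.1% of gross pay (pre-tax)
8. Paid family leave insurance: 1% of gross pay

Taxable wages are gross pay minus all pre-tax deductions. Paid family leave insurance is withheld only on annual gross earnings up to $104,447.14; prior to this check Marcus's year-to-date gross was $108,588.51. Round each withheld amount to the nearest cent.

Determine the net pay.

SIMPLE IRA contribution: $10,124.42 × 0.051 = $516.35
Taxable wages = $10,124.42 − $516.35 = $9,608.07
State tax withheld: $9,608.07 × 0.0734 = $705.23
Local income tax: $9,608.07 × 0.0264 = $253.65
Paid family leave insurance: annual cap $104,447.14 already reached (YTD $108,588.51), so $0.00
Social Security (OASDI): $10,124.42 × 0.046 = $465.72
Medicare tax: $10,124.42 × 0.0245 = $248.05
Health insurance premium: $384.06
Employee stock purchase plan: $16.93
Total deductions = $516.35 + $705.23 + $253.65 + $0.00 + $465.72 + $248.05 + $384.06 + $16.93 = $2,589.99
Net pay = $10,124.42 − $2,589.99 = $7,534.43

$7,534.43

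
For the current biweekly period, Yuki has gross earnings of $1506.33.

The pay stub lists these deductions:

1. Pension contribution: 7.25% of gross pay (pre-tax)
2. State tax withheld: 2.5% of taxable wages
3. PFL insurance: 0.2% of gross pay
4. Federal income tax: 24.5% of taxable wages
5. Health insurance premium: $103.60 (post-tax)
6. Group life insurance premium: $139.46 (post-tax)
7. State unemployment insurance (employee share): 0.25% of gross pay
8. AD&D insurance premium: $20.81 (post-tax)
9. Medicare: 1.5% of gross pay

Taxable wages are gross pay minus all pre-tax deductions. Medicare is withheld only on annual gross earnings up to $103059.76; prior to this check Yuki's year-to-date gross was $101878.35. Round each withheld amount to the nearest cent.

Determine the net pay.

Pension contribution: $1506.33 × 0.0725 = $109.21
Taxable wages = $1506.33 − $109.21 = $1397.12
State tax withheld: $1397.12 × 0.025 = $34.93
Federal income tax: $1397.12 × 0.245 = $342.29
Medicare: only $103059.76 − $101878.35 = $1181.41 of this check is subject → $1181.41 × 0.015 = $17.72
State unemployment insurance (employee share): $1506.33 × 0.0025 = $3.77
PFL insurance: $1506.33 × 0.002 = $3.01
AD&D insurance premium: $20.81
Group life insurance premium: $139.46
Health insurance premium: $103.60
Total deductions = $109.21 + $34.93 + $342.29 + $17.72 + $3.77 + $3.01 + $20.81 + $139.46 + $103.60 = $774.80
Net pay = $1506.33 − $774.80 = $731.53

$731.53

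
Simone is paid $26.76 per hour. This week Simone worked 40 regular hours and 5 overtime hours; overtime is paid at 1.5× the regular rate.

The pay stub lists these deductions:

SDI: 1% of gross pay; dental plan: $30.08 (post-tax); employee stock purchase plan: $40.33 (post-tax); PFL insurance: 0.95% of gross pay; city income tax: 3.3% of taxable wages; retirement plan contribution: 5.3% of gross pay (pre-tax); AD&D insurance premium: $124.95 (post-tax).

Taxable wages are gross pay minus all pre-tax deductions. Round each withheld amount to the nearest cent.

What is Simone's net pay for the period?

$943.86

Regular pay: 40 × $26.76 = $1,070.40
Overtime pay: 5 × $26.76 × 1.5 = $200.70
Gross pay = $1,070.40 + $200.70 = $1,271.10
Retirement plan contribution: $1,271.10 × 0.053 = $67.37
Taxable wages = $1,271.10 − $67.37 = $1,203.73
City income tax: $1,203.73 × 0.033 = $39.72
PFL insurance: $1,271.10 × 0.0095 = $12.08
SDI: $1,271.10 × 0.01 = $12.71
Employee stock purchase plan: $40.33
AD&D insurance premium: $124.95
Dental plan: $30.08
Total deductions = $67.37 + $39.72 + $12.08 + $12.71 + $40.33 + $124.95 + $30.08 = $327.24
Net pay = $1,271.10 − $327.24 = $943.86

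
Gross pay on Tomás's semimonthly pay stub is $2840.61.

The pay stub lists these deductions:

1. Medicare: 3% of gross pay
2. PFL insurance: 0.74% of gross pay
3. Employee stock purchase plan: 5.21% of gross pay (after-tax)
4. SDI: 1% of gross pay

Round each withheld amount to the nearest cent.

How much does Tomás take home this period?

$2557.96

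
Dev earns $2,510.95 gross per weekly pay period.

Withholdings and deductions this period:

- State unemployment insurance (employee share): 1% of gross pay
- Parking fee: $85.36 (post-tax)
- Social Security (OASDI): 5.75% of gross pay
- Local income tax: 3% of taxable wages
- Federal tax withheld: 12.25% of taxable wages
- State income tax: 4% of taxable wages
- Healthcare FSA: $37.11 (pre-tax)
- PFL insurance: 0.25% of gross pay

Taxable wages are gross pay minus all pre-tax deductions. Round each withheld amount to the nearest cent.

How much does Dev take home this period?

Healthcare FSA: $37.11
Taxable wages = $2,510.95 − $37.11 = $2,473.84
Local income tax: $2,473.84 × 0.03 = $74.22
State income tax: $2,473.84 × 0.04 = $98.95
Federal tax withheld: $2,473.84 × 0.1225 = $303.05
Social Security (OASDI): $2,510.95 × 0.0575 = $144.38
PFL insurance: $2,510.95 × 0.0025 = $6.28
State unemployment insurance (employee share): $2,510.95 × 0.01 = $25.11
Parking fee: $85.36
Total deductions = $37.11 + $74.22 + $98.95 + $303.05 + $144.38 + $6.28 + $25.11 + $85.36 = $774.46
Net pay = $2,510.95 − $774.46 = $1,736.49

$1,736.49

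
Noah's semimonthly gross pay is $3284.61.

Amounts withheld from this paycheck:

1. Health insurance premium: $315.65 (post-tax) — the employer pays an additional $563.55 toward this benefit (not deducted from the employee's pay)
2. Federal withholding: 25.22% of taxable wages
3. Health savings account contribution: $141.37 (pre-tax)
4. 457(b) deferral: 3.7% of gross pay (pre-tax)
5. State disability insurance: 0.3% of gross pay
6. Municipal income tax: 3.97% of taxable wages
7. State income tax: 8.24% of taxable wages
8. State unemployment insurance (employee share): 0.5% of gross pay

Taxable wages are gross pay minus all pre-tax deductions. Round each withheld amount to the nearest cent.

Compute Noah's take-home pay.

457(b) deferral: $3284.61 × 0.037 = $121.53
Health savings account contribution: $141.37
Pre-tax total = $121.53 + $141.37 = $262.90
Taxable wages = $3284.61 − $262.90 = $3021.71
Municipal income tax: $3021.71 × 0.0397 = $119.96
Federal withholding: $3021.71 × 0.2522 = $762.08
State income tax: $3021.71 × 0.0824 = $248.99
State disability insurance: $3284.61 × 0.003 = $9.85
State unemployment insurance (employee share): $3284.61 × 0.005 = $16.42
Health insurance premium: $315.65
(Employer's $563.55 toward health insurance premium is not withheld from the employee.)
Total deductions = $121.53 + $141.37 + $119.96 + $762.08 + $248.99 + $9.85 + $16.42 + $315.65 = $1735.85
Net pay = $3284.61 − $1735.85 = $1548.76

$1548.76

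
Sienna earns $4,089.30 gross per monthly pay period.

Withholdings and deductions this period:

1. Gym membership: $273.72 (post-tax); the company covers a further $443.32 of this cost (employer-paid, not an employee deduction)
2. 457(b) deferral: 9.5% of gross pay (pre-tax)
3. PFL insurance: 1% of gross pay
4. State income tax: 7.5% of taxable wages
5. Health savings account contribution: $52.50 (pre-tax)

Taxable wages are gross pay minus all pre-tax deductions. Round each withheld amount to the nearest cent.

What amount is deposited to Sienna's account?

$3,060.09

457(b) deferral: $4,089.30 × 0.095 = $388.48
Health savings account contribution: $52.50
Pre-tax total = $388.48 + $52.50 = $440.98
Taxable wages = $4,089.30 − $440.98 = $3,648.32
State income tax: $3,648.32 × 0.075 = $273.62
PFL insurance: $4,089.30 × 0.01 = $40.89
Gym membership: $273.72
(Employer's $443.32 toward gym membership is not withheld from the employee.)
Total deductions = $388.48 + $52.50 + $273.62 + $40.89 + $273.72 = $1,029.21
Net pay = $4,089.30 − $1,029.21 = $3,060.09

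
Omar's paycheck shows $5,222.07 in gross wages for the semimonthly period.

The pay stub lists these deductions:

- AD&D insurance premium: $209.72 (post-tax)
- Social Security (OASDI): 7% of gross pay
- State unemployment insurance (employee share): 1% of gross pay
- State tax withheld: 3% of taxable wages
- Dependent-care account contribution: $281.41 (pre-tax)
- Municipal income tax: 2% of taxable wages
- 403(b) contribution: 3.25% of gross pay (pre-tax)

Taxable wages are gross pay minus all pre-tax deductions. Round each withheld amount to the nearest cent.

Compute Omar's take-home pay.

$3,904.91

Dependent-care account contribution: $281.41
403(b) contribution: $5,222.07 × 0.0325 = $169.72
Pre-tax total = $281.41 + $169.72 = $451.13
Taxable wages = $5,222.07 − $451.13 = $4,770.94
State tax withheld: $4,770.94 × 0.03 = $143.13
Municipal income tax: $4,770.94 × 0.02 = $95.42
State unemployment insurance (employee share): $5,222.07 × 0.01 = $52.22
Social Security (OASDI): $5,222.07 × 0.07 = $365.54
AD&D insurance premium: $209.72
Total deductions = $281.41 + $169.72 + $143.13 + $95.42 + $52.22 + $365.54 + $209.72 = $1,317.16
Net pay = $5,222.07 − $1,317.16 = $3,904.91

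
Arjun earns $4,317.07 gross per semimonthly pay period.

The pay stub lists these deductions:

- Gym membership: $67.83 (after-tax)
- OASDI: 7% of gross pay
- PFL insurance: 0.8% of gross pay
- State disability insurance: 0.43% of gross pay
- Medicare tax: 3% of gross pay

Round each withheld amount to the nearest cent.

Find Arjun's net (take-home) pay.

Medicare tax: $4,317.07 × 0.03 = $129.51
PFL insurance: $4,317.07 × 0.008 = $34.54
State disability insurance: $4,317.07 × 0.0043 = $18.56
OASDI: $4,317.07 × 0.07 = $302.19
Gym membership: $67.83
Total deductions = $129.51 + $34.54 + $18.56 + $302.19 + $67.83 = $552.63
Net pay = $4,317.07 − $552.63 = $3,764.44

$3,764.44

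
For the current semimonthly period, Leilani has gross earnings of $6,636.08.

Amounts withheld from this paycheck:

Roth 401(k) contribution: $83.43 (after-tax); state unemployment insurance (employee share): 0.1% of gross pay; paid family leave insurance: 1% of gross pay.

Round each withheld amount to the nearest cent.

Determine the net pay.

$6,479.65

Paid family leave insurance: $6,636.08 × 0.01 = $66.36
State unemployment insurance (employee share): $6,636.08 × 0.001 = $6.64
Roth 401(k) contribution: $83.43
Total deductions = $66.36 + $6.64 + $83.43 = $156.43
Net pay = $6,636.08 − $156.43 = $6,479.65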